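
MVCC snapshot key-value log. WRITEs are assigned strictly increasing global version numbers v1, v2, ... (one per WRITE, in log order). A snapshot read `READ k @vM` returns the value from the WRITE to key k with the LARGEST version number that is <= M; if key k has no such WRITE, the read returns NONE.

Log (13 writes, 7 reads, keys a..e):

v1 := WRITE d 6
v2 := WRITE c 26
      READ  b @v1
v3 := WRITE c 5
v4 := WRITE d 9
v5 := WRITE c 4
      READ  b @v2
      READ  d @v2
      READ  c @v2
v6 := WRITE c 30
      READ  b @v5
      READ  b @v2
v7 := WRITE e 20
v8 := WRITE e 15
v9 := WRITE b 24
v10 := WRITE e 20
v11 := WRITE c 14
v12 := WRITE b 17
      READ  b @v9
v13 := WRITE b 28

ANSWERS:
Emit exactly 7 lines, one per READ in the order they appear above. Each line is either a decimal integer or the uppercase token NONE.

Answer: NONE
NONE
6
26
NONE
NONE
24

Derivation:
v1: WRITE d=6  (d history now [(1, 6)])
v2: WRITE c=26  (c history now [(2, 26)])
READ b @v1: history=[] -> no version <= 1 -> NONE
v3: WRITE c=5  (c history now [(2, 26), (3, 5)])
v4: WRITE d=9  (d history now [(1, 6), (4, 9)])
v5: WRITE c=4  (c history now [(2, 26), (3, 5), (5, 4)])
READ b @v2: history=[] -> no version <= 2 -> NONE
READ d @v2: history=[(1, 6), (4, 9)] -> pick v1 -> 6
READ c @v2: history=[(2, 26), (3, 5), (5, 4)] -> pick v2 -> 26
v6: WRITE c=30  (c history now [(2, 26), (3, 5), (5, 4), (6, 30)])
READ b @v5: history=[] -> no version <= 5 -> NONE
READ b @v2: history=[] -> no version <= 2 -> NONE
v7: WRITE e=20  (e history now [(7, 20)])
v8: WRITE e=15  (e history now [(7, 20), (8, 15)])
v9: WRITE b=24  (b history now [(9, 24)])
v10: WRITE e=20  (e history now [(7, 20), (8, 15), (10, 20)])
v11: WRITE c=14  (c history now [(2, 26), (3, 5), (5, 4), (6, 30), (11, 14)])
v12: WRITE b=17  (b history now [(9, 24), (12, 17)])
READ b @v9: history=[(9, 24), (12, 17)] -> pick v9 -> 24
v13: WRITE b=28  (b history now [(9, 24), (12, 17), (13, 28)])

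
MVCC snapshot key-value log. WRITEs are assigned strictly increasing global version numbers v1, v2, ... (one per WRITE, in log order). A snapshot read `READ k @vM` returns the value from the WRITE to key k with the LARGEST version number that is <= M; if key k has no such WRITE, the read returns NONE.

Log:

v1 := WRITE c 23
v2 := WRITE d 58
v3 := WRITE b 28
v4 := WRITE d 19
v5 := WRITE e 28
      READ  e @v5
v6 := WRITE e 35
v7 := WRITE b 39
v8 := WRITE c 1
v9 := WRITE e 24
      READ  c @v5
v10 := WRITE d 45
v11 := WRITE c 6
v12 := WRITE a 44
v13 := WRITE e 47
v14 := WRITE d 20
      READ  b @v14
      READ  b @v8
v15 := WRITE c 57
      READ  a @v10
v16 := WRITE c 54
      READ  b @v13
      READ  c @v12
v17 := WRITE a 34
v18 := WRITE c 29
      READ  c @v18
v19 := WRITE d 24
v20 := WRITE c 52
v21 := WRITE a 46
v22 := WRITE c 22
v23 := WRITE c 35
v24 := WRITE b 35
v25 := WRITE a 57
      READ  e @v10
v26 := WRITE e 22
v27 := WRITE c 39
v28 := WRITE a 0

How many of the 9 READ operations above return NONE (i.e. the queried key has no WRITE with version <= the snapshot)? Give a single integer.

v1: WRITE c=23  (c history now [(1, 23)])
v2: WRITE d=58  (d history now [(2, 58)])
v3: WRITE b=28  (b history now [(3, 28)])
v4: WRITE d=19  (d history now [(2, 58), (4, 19)])
v5: WRITE e=28  (e history now [(5, 28)])
READ e @v5: history=[(5, 28)] -> pick v5 -> 28
v6: WRITE e=35  (e history now [(5, 28), (6, 35)])
v7: WRITE b=39  (b history now [(3, 28), (7, 39)])
v8: WRITE c=1  (c history now [(1, 23), (8, 1)])
v9: WRITE e=24  (e history now [(5, 28), (6, 35), (9, 24)])
READ c @v5: history=[(1, 23), (8, 1)] -> pick v1 -> 23
v10: WRITE d=45  (d history now [(2, 58), (4, 19), (10, 45)])
v11: WRITE c=6  (c history now [(1, 23), (8, 1), (11, 6)])
v12: WRITE a=44  (a history now [(12, 44)])
v13: WRITE e=47  (e history now [(5, 28), (6, 35), (9, 24), (13, 47)])
v14: WRITE d=20  (d history now [(2, 58), (4, 19), (10, 45), (14, 20)])
READ b @v14: history=[(3, 28), (7, 39)] -> pick v7 -> 39
READ b @v8: history=[(3, 28), (7, 39)] -> pick v7 -> 39
v15: WRITE c=57  (c history now [(1, 23), (8, 1), (11, 6), (15, 57)])
READ a @v10: history=[(12, 44)] -> no version <= 10 -> NONE
v16: WRITE c=54  (c history now [(1, 23), (8, 1), (11, 6), (15, 57), (16, 54)])
READ b @v13: history=[(3, 28), (7, 39)] -> pick v7 -> 39
READ c @v12: history=[(1, 23), (8, 1), (11, 6), (15, 57), (16, 54)] -> pick v11 -> 6
v17: WRITE a=34  (a history now [(12, 44), (17, 34)])
v18: WRITE c=29  (c history now [(1, 23), (8, 1), (11, 6), (15, 57), (16, 54), (18, 29)])
READ c @v18: history=[(1, 23), (8, 1), (11, 6), (15, 57), (16, 54), (18, 29)] -> pick v18 -> 29
v19: WRITE d=24  (d history now [(2, 58), (4, 19), (10, 45), (14, 20), (19, 24)])
v20: WRITE c=52  (c history now [(1, 23), (8, 1), (11, 6), (15, 57), (16, 54), (18, 29), (20, 52)])
v21: WRITE a=46  (a history now [(12, 44), (17, 34), (21, 46)])
v22: WRITE c=22  (c history now [(1, 23), (8, 1), (11, 6), (15, 57), (16, 54), (18, 29), (20, 52), (22, 22)])
v23: WRITE c=35  (c history now [(1, 23), (8, 1), (11, 6), (15, 57), (16, 54), (18, 29), (20, 52), (22, 22), (23, 35)])
v24: WRITE b=35  (b history now [(3, 28), (7, 39), (24, 35)])
v25: WRITE a=57  (a history now [(12, 44), (17, 34), (21, 46), (25, 57)])
READ e @v10: history=[(5, 28), (6, 35), (9, 24), (13, 47)] -> pick v9 -> 24
v26: WRITE e=22  (e history now [(5, 28), (6, 35), (9, 24), (13, 47), (26, 22)])
v27: WRITE c=39  (c history now [(1, 23), (8, 1), (11, 6), (15, 57), (16, 54), (18, 29), (20, 52), (22, 22), (23, 35), (27, 39)])
v28: WRITE a=0  (a history now [(12, 44), (17, 34), (21, 46), (25, 57), (28, 0)])
Read results in order: ['28', '23', '39', '39', 'NONE', '39', '6', '29', '24']
NONE count = 1

Answer: 1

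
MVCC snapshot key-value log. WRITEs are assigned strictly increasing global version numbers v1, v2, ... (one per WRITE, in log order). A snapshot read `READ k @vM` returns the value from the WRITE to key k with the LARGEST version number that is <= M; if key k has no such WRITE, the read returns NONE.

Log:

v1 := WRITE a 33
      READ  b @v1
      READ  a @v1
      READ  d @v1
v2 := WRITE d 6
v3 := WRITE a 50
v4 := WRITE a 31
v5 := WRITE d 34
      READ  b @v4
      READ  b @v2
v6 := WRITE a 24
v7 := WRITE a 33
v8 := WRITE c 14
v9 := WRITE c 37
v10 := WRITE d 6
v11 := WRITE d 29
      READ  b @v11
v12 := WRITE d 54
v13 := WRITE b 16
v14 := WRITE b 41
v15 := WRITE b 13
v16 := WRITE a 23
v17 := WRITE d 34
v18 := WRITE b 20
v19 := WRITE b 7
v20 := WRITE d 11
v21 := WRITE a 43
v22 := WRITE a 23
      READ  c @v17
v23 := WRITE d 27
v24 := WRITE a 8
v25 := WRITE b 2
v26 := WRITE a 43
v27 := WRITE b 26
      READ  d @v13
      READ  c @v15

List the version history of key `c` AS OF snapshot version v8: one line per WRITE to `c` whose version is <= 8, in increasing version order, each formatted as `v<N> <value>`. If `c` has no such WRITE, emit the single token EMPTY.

Scan writes for key=c with version <= 8:
  v1 WRITE a 33 -> skip
  v2 WRITE d 6 -> skip
  v3 WRITE a 50 -> skip
  v4 WRITE a 31 -> skip
  v5 WRITE d 34 -> skip
  v6 WRITE a 24 -> skip
  v7 WRITE a 33 -> skip
  v8 WRITE c 14 -> keep
  v9 WRITE c 37 -> drop (> snap)
  v10 WRITE d 6 -> skip
  v11 WRITE d 29 -> skip
  v12 WRITE d 54 -> skip
  v13 WRITE b 16 -> skip
  v14 WRITE b 41 -> skip
  v15 WRITE b 13 -> skip
  v16 WRITE a 23 -> skip
  v17 WRITE d 34 -> skip
  v18 WRITE b 20 -> skip
  v19 WRITE b 7 -> skip
  v20 WRITE d 11 -> skip
  v21 WRITE a 43 -> skip
  v22 WRITE a 23 -> skip
  v23 WRITE d 27 -> skip
  v24 WRITE a 8 -> skip
  v25 WRITE b 2 -> skip
  v26 WRITE a 43 -> skip
  v27 WRITE b 26 -> skip
Collected: [(8, 14)]

Answer: v8 14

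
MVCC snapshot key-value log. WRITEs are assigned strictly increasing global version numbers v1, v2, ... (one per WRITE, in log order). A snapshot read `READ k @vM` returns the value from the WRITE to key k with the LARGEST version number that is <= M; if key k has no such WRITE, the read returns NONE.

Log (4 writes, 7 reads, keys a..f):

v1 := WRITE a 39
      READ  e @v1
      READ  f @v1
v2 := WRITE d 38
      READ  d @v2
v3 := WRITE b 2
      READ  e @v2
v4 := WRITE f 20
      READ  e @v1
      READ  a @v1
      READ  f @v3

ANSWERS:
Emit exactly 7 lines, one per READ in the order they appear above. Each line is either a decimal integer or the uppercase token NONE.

Answer: NONE
NONE
38
NONE
NONE
39
NONE

Derivation:
v1: WRITE a=39  (a history now [(1, 39)])
READ e @v1: history=[] -> no version <= 1 -> NONE
READ f @v1: history=[] -> no version <= 1 -> NONE
v2: WRITE d=38  (d history now [(2, 38)])
READ d @v2: history=[(2, 38)] -> pick v2 -> 38
v3: WRITE b=2  (b history now [(3, 2)])
READ e @v2: history=[] -> no version <= 2 -> NONE
v4: WRITE f=20  (f history now [(4, 20)])
READ e @v1: history=[] -> no version <= 1 -> NONE
READ a @v1: history=[(1, 39)] -> pick v1 -> 39
READ f @v3: history=[(4, 20)] -> no version <= 3 -> NONE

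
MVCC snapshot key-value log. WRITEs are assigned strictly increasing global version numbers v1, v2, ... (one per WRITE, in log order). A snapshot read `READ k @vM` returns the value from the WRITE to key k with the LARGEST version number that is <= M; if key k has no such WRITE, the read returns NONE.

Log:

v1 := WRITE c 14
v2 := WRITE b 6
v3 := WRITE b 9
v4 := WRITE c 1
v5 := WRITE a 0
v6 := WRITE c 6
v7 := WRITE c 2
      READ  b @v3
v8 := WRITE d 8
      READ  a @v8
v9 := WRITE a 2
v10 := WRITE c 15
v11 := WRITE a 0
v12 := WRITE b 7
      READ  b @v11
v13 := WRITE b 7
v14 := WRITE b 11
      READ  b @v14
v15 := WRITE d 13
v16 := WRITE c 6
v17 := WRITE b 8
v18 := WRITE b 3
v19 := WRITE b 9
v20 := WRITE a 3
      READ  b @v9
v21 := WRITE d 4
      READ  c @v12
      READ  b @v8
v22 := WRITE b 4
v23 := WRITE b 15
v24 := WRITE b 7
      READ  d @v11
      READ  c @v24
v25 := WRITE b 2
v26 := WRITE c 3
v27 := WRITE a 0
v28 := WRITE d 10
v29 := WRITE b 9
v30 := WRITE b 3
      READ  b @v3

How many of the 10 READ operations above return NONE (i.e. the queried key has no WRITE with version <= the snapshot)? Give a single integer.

v1: WRITE c=14  (c history now [(1, 14)])
v2: WRITE b=6  (b history now [(2, 6)])
v3: WRITE b=9  (b history now [(2, 6), (3, 9)])
v4: WRITE c=1  (c history now [(1, 14), (4, 1)])
v5: WRITE a=0  (a history now [(5, 0)])
v6: WRITE c=6  (c history now [(1, 14), (4, 1), (6, 6)])
v7: WRITE c=2  (c history now [(1, 14), (4, 1), (6, 6), (7, 2)])
READ b @v3: history=[(2, 6), (3, 9)] -> pick v3 -> 9
v8: WRITE d=8  (d history now [(8, 8)])
READ a @v8: history=[(5, 0)] -> pick v5 -> 0
v9: WRITE a=2  (a history now [(5, 0), (9, 2)])
v10: WRITE c=15  (c history now [(1, 14), (4, 1), (6, 6), (7, 2), (10, 15)])
v11: WRITE a=0  (a history now [(5, 0), (9, 2), (11, 0)])
v12: WRITE b=7  (b history now [(2, 6), (3, 9), (12, 7)])
READ b @v11: history=[(2, 6), (3, 9), (12, 7)] -> pick v3 -> 9
v13: WRITE b=7  (b history now [(2, 6), (3, 9), (12, 7), (13, 7)])
v14: WRITE b=11  (b history now [(2, 6), (3, 9), (12, 7), (13, 7), (14, 11)])
READ b @v14: history=[(2, 6), (3, 9), (12, 7), (13, 7), (14, 11)] -> pick v14 -> 11
v15: WRITE d=13  (d history now [(8, 8), (15, 13)])
v16: WRITE c=6  (c history now [(1, 14), (4, 1), (6, 6), (7, 2), (10, 15), (16, 6)])
v17: WRITE b=8  (b history now [(2, 6), (3, 9), (12, 7), (13, 7), (14, 11), (17, 8)])
v18: WRITE b=3  (b history now [(2, 6), (3, 9), (12, 7), (13, 7), (14, 11), (17, 8), (18, 3)])
v19: WRITE b=9  (b history now [(2, 6), (3, 9), (12, 7), (13, 7), (14, 11), (17, 8), (18, 3), (19, 9)])
v20: WRITE a=3  (a history now [(5, 0), (9, 2), (11, 0), (20, 3)])
READ b @v9: history=[(2, 6), (3, 9), (12, 7), (13, 7), (14, 11), (17, 8), (18, 3), (19, 9)] -> pick v3 -> 9
v21: WRITE d=4  (d history now [(8, 8), (15, 13), (21, 4)])
READ c @v12: history=[(1, 14), (4, 1), (6, 6), (7, 2), (10, 15), (16, 6)] -> pick v10 -> 15
READ b @v8: history=[(2, 6), (3, 9), (12, 7), (13, 7), (14, 11), (17, 8), (18, 3), (19, 9)] -> pick v3 -> 9
v22: WRITE b=4  (b history now [(2, 6), (3, 9), (12, 7), (13, 7), (14, 11), (17, 8), (18, 3), (19, 9), (22, 4)])
v23: WRITE b=15  (b history now [(2, 6), (3, 9), (12, 7), (13, 7), (14, 11), (17, 8), (18, 3), (19, 9), (22, 4), (23, 15)])
v24: WRITE b=7  (b history now [(2, 6), (3, 9), (12, 7), (13, 7), (14, 11), (17, 8), (18, 3), (19, 9), (22, 4), (23, 15), (24, 7)])
READ d @v11: history=[(8, 8), (15, 13), (21, 4)] -> pick v8 -> 8
READ c @v24: history=[(1, 14), (4, 1), (6, 6), (7, 2), (10, 15), (16, 6)] -> pick v16 -> 6
v25: WRITE b=2  (b history now [(2, 6), (3, 9), (12, 7), (13, 7), (14, 11), (17, 8), (18, 3), (19, 9), (22, 4), (23, 15), (24, 7), (25, 2)])
v26: WRITE c=3  (c history now [(1, 14), (4, 1), (6, 6), (7, 2), (10, 15), (16, 6), (26, 3)])
v27: WRITE a=0  (a history now [(5, 0), (9, 2), (11, 0), (20, 3), (27, 0)])
v28: WRITE d=10  (d history now [(8, 8), (15, 13), (21, 4), (28, 10)])
v29: WRITE b=9  (b history now [(2, 6), (3, 9), (12, 7), (13, 7), (14, 11), (17, 8), (18, 3), (19, 9), (22, 4), (23, 15), (24, 7), (25, 2), (29, 9)])
v30: WRITE b=3  (b history now [(2, 6), (3, 9), (12, 7), (13, 7), (14, 11), (17, 8), (18, 3), (19, 9), (22, 4), (23, 15), (24, 7), (25, 2), (29, 9), (30, 3)])
READ b @v3: history=[(2, 6), (3, 9), (12, 7), (13, 7), (14, 11), (17, 8), (18, 3), (19, 9), (22, 4), (23, 15), (24, 7), (25, 2), (29, 9), (30, 3)] -> pick v3 -> 9
Read results in order: ['9', '0', '9', '11', '9', '15', '9', '8', '6', '9']
NONE count = 0

Answer: 0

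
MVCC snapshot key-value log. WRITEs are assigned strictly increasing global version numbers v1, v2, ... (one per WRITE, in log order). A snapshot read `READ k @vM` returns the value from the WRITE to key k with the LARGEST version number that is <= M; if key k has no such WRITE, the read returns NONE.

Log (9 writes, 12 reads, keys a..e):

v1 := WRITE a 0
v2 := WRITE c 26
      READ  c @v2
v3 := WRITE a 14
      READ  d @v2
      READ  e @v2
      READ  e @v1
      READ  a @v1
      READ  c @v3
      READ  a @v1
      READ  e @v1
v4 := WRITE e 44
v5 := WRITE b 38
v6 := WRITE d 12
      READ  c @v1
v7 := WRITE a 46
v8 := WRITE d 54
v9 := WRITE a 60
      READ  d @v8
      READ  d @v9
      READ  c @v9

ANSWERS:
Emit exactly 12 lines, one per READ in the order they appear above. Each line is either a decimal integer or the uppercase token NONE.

Answer: 26
NONE
NONE
NONE
0
26
0
NONE
NONE
54
54
26

Derivation:
v1: WRITE a=0  (a history now [(1, 0)])
v2: WRITE c=26  (c history now [(2, 26)])
READ c @v2: history=[(2, 26)] -> pick v2 -> 26
v3: WRITE a=14  (a history now [(1, 0), (3, 14)])
READ d @v2: history=[] -> no version <= 2 -> NONE
READ e @v2: history=[] -> no version <= 2 -> NONE
READ e @v1: history=[] -> no version <= 1 -> NONE
READ a @v1: history=[(1, 0), (3, 14)] -> pick v1 -> 0
READ c @v3: history=[(2, 26)] -> pick v2 -> 26
READ a @v1: history=[(1, 0), (3, 14)] -> pick v1 -> 0
READ e @v1: history=[] -> no version <= 1 -> NONE
v4: WRITE e=44  (e history now [(4, 44)])
v5: WRITE b=38  (b history now [(5, 38)])
v6: WRITE d=12  (d history now [(6, 12)])
READ c @v1: history=[(2, 26)] -> no version <= 1 -> NONE
v7: WRITE a=46  (a history now [(1, 0), (3, 14), (7, 46)])
v8: WRITE d=54  (d history now [(6, 12), (8, 54)])
v9: WRITE a=60  (a history now [(1, 0), (3, 14), (7, 46), (9, 60)])
READ d @v8: history=[(6, 12), (8, 54)] -> pick v8 -> 54
READ d @v9: history=[(6, 12), (8, 54)] -> pick v8 -> 54
READ c @v9: history=[(2, 26)] -> pick v2 -> 26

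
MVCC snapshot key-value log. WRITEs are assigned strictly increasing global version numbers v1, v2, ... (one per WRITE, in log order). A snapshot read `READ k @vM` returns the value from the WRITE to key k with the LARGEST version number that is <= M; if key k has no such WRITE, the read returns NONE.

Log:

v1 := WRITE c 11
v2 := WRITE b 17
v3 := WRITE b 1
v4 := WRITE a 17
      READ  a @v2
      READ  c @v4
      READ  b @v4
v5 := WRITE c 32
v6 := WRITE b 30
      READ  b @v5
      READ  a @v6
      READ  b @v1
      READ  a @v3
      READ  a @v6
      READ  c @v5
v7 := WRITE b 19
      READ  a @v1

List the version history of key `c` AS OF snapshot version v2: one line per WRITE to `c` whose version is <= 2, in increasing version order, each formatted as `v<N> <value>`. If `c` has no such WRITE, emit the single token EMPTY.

Scan writes for key=c with version <= 2:
  v1 WRITE c 11 -> keep
  v2 WRITE b 17 -> skip
  v3 WRITE b 1 -> skip
  v4 WRITE a 17 -> skip
  v5 WRITE c 32 -> drop (> snap)
  v6 WRITE b 30 -> skip
  v7 WRITE b 19 -> skip
Collected: [(1, 11)]

Answer: v1 11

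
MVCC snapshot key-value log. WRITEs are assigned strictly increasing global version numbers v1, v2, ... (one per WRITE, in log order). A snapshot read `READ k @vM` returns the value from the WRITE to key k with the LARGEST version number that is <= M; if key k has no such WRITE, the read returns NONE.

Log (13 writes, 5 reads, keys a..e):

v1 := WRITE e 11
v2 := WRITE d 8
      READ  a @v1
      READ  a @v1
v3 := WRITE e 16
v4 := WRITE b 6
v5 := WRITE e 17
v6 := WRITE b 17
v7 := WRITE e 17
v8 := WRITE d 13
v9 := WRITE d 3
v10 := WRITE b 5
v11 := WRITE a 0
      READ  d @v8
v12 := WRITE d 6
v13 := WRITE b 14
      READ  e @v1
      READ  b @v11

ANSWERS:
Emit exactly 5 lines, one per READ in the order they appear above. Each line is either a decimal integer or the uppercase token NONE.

v1: WRITE e=11  (e history now [(1, 11)])
v2: WRITE d=8  (d history now [(2, 8)])
READ a @v1: history=[] -> no version <= 1 -> NONE
READ a @v1: history=[] -> no version <= 1 -> NONE
v3: WRITE e=16  (e history now [(1, 11), (3, 16)])
v4: WRITE b=6  (b history now [(4, 6)])
v5: WRITE e=17  (e history now [(1, 11), (3, 16), (5, 17)])
v6: WRITE b=17  (b history now [(4, 6), (6, 17)])
v7: WRITE e=17  (e history now [(1, 11), (3, 16), (5, 17), (7, 17)])
v8: WRITE d=13  (d history now [(2, 8), (8, 13)])
v9: WRITE d=3  (d history now [(2, 8), (8, 13), (9, 3)])
v10: WRITE b=5  (b history now [(4, 6), (6, 17), (10, 5)])
v11: WRITE a=0  (a history now [(11, 0)])
READ d @v8: history=[(2, 8), (8, 13), (9, 3)] -> pick v8 -> 13
v12: WRITE d=6  (d history now [(2, 8), (8, 13), (9, 3), (12, 6)])
v13: WRITE b=14  (b history now [(4, 6), (6, 17), (10, 5), (13, 14)])
READ e @v1: history=[(1, 11), (3, 16), (5, 17), (7, 17)] -> pick v1 -> 11
READ b @v11: history=[(4, 6), (6, 17), (10, 5), (13, 14)] -> pick v10 -> 5

Answer: NONE
NONE
13
11
5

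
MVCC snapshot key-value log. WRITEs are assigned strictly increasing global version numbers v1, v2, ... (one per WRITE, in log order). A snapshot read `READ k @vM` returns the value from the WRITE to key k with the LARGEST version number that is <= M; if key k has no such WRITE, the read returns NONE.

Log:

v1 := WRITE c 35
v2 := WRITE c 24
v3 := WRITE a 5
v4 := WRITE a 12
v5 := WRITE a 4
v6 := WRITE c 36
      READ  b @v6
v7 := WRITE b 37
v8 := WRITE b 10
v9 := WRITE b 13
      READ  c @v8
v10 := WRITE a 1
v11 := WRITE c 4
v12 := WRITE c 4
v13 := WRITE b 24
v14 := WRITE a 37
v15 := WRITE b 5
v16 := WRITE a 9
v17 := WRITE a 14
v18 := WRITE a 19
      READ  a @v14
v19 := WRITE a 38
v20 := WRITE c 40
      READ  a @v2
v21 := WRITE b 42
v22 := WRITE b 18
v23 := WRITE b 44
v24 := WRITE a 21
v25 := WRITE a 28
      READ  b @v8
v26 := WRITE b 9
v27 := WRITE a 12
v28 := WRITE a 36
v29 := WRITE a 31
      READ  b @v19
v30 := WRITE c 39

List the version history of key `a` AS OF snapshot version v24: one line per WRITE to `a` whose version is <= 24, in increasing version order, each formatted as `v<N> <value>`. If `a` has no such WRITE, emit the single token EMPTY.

Scan writes for key=a with version <= 24:
  v1 WRITE c 35 -> skip
  v2 WRITE c 24 -> skip
  v3 WRITE a 5 -> keep
  v4 WRITE a 12 -> keep
  v5 WRITE a 4 -> keep
  v6 WRITE c 36 -> skip
  v7 WRITE b 37 -> skip
  v8 WRITE b 10 -> skip
  v9 WRITE b 13 -> skip
  v10 WRITE a 1 -> keep
  v11 WRITE c 4 -> skip
  v12 WRITE c 4 -> skip
  v13 WRITE b 24 -> skip
  v14 WRITE a 37 -> keep
  v15 WRITE b 5 -> skip
  v16 WRITE a 9 -> keep
  v17 WRITE a 14 -> keep
  v18 WRITE a 19 -> keep
  v19 WRITE a 38 -> keep
  v20 WRITE c 40 -> skip
  v21 WRITE b 42 -> skip
  v22 WRITE b 18 -> skip
  v23 WRITE b 44 -> skip
  v24 WRITE a 21 -> keep
  v25 WRITE a 28 -> drop (> snap)
  v26 WRITE b 9 -> skip
  v27 WRITE a 12 -> drop (> snap)
  v28 WRITE a 36 -> drop (> snap)
  v29 WRITE a 31 -> drop (> snap)
  v30 WRITE c 39 -> skip
Collected: [(3, 5), (4, 12), (5, 4), (10, 1), (14, 37), (16, 9), (17, 14), (18, 19), (19, 38), (24, 21)]

Answer: v3 5
v4 12
v5 4
v10 1
v14 37
v16 9
v17 14
v18 19
v19 38
v24 21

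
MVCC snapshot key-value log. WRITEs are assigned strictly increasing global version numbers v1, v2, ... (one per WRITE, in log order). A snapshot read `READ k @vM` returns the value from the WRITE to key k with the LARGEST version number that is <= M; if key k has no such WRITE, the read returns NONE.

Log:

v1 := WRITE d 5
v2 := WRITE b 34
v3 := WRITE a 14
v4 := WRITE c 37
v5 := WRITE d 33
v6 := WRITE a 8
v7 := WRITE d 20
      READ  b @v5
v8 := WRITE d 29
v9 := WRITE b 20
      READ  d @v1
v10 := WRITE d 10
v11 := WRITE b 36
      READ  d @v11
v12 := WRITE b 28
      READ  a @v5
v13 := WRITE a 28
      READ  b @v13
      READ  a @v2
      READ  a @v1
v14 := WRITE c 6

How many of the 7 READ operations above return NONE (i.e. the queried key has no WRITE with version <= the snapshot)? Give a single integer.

Answer: 2

Derivation:
v1: WRITE d=5  (d history now [(1, 5)])
v2: WRITE b=34  (b history now [(2, 34)])
v3: WRITE a=14  (a history now [(3, 14)])
v4: WRITE c=37  (c history now [(4, 37)])
v5: WRITE d=33  (d history now [(1, 5), (5, 33)])
v6: WRITE a=8  (a history now [(3, 14), (6, 8)])
v7: WRITE d=20  (d history now [(1, 5), (5, 33), (7, 20)])
READ b @v5: history=[(2, 34)] -> pick v2 -> 34
v8: WRITE d=29  (d history now [(1, 5), (5, 33), (7, 20), (8, 29)])
v9: WRITE b=20  (b history now [(2, 34), (9, 20)])
READ d @v1: history=[(1, 5), (5, 33), (7, 20), (8, 29)] -> pick v1 -> 5
v10: WRITE d=10  (d history now [(1, 5), (5, 33), (7, 20), (8, 29), (10, 10)])
v11: WRITE b=36  (b history now [(2, 34), (9, 20), (11, 36)])
READ d @v11: history=[(1, 5), (5, 33), (7, 20), (8, 29), (10, 10)] -> pick v10 -> 10
v12: WRITE b=28  (b history now [(2, 34), (9, 20), (11, 36), (12, 28)])
READ a @v5: history=[(3, 14), (6, 8)] -> pick v3 -> 14
v13: WRITE a=28  (a history now [(3, 14), (6, 8), (13, 28)])
READ b @v13: history=[(2, 34), (9, 20), (11, 36), (12, 28)] -> pick v12 -> 28
READ a @v2: history=[(3, 14), (6, 8), (13, 28)] -> no version <= 2 -> NONE
READ a @v1: history=[(3, 14), (6, 8), (13, 28)] -> no version <= 1 -> NONE
v14: WRITE c=6  (c history now [(4, 37), (14, 6)])
Read results in order: ['34', '5', '10', '14', '28', 'NONE', 'NONE']
NONE count = 2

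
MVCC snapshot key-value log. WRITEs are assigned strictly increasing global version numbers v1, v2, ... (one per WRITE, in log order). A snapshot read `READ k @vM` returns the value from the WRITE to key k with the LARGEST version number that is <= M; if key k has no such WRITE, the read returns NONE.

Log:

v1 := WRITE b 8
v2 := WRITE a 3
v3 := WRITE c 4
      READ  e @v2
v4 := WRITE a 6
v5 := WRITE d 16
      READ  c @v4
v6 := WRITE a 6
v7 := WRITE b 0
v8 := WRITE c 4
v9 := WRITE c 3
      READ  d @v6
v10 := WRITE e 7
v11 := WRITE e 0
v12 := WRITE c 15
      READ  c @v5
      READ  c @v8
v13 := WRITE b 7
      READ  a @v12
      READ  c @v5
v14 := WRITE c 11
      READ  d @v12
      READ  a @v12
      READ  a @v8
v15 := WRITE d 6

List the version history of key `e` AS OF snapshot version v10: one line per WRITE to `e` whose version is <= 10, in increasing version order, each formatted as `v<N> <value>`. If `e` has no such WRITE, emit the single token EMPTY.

Answer: v10 7

Derivation:
Scan writes for key=e with version <= 10:
  v1 WRITE b 8 -> skip
  v2 WRITE a 3 -> skip
  v3 WRITE c 4 -> skip
  v4 WRITE a 6 -> skip
  v5 WRITE d 16 -> skip
  v6 WRITE a 6 -> skip
  v7 WRITE b 0 -> skip
  v8 WRITE c 4 -> skip
  v9 WRITE c 3 -> skip
  v10 WRITE e 7 -> keep
  v11 WRITE e 0 -> drop (> snap)
  v12 WRITE c 15 -> skip
  v13 WRITE b 7 -> skip
  v14 WRITE c 11 -> skip
  v15 WRITE d 6 -> skip
Collected: [(10, 7)]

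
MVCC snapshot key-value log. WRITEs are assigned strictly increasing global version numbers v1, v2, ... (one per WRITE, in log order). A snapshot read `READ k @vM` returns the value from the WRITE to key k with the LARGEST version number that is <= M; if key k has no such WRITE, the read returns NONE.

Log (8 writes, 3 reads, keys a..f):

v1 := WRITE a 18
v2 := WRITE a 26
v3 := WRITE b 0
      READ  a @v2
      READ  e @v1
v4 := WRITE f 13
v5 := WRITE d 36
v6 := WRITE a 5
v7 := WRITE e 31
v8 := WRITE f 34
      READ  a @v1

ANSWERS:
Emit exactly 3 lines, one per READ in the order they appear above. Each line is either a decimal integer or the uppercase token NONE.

Answer: 26
NONE
18

Derivation:
v1: WRITE a=18  (a history now [(1, 18)])
v2: WRITE a=26  (a history now [(1, 18), (2, 26)])
v3: WRITE b=0  (b history now [(3, 0)])
READ a @v2: history=[(1, 18), (2, 26)] -> pick v2 -> 26
READ e @v1: history=[] -> no version <= 1 -> NONE
v4: WRITE f=13  (f history now [(4, 13)])
v5: WRITE d=36  (d history now [(5, 36)])
v6: WRITE a=5  (a history now [(1, 18), (2, 26), (6, 5)])
v7: WRITE e=31  (e history now [(7, 31)])
v8: WRITE f=34  (f history now [(4, 13), (8, 34)])
READ a @v1: history=[(1, 18), (2, 26), (6, 5)] -> pick v1 -> 18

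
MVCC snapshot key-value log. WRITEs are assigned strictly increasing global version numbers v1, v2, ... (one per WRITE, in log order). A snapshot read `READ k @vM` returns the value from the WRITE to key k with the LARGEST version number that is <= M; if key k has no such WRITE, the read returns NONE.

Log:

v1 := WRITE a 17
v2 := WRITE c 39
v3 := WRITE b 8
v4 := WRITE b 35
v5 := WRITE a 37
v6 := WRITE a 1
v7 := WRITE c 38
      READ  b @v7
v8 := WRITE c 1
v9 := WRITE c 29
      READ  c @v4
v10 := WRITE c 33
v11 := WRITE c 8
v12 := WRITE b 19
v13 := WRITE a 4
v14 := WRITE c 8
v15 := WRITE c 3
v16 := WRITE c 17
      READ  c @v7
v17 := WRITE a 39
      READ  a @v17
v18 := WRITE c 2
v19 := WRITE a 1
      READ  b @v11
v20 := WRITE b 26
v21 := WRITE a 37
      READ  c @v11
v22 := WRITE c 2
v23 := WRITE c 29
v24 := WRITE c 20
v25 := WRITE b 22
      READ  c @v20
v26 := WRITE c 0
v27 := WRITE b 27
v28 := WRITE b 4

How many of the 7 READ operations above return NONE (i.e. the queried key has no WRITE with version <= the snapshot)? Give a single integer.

Answer: 0

Derivation:
v1: WRITE a=17  (a history now [(1, 17)])
v2: WRITE c=39  (c history now [(2, 39)])
v3: WRITE b=8  (b history now [(3, 8)])
v4: WRITE b=35  (b history now [(3, 8), (4, 35)])
v5: WRITE a=37  (a history now [(1, 17), (5, 37)])
v6: WRITE a=1  (a history now [(1, 17), (5, 37), (6, 1)])
v7: WRITE c=38  (c history now [(2, 39), (7, 38)])
READ b @v7: history=[(3, 8), (4, 35)] -> pick v4 -> 35
v8: WRITE c=1  (c history now [(2, 39), (7, 38), (8, 1)])
v9: WRITE c=29  (c history now [(2, 39), (7, 38), (8, 1), (9, 29)])
READ c @v4: history=[(2, 39), (7, 38), (8, 1), (9, 29)] -> pick v2 -> 39
v10: WRITE c=33  (c history now [(2, 39), (7, 38), (8, 1), (9, 29), (10, 33)])
v11: WRITE c=8  (c history now [(2, 39), (7, 38), (8, 1), (9, 29), (10, 33), (11, 8)])
v12: WRITE b=19  (b history now [(3, 8), (4, 35), (12, 19)])
v13: WRITE a=4  (a history now [(1, 17), (5, 37), (6, 1), (13, 4)])
v14: WRITE c=8  (c history now [(2, 39), (7, 38), (8, 1), (9, 29), (10, 33), (11, 8), (14, 8)])
v15: WRITE c=3  (c history now [(2, 39), (7, 38), (8, 1), (9, 29), (10, 33), (11, 8), (14, 8), (15, 3)])
v16: WRITE c=17  (c history now [(2, 39), (7, 38), (8, 1), (9, 29), (10, 33), (11, 8), (14, 8), (15, 3), (16, 17)])
READ c @v7: history=[(2, 39), (7, 38), (8, 1), (9, 29), (10, 33), (11, 8), (14, 8), (15, 3), (16, 17)] -> pick v7 -> 38
v17: WRITE a=39  (a history now [(1, 17), (5, 37), (6, 1), (13, 4), (17, 39)])
READ a @v17: history=[(1, 17), (5, 37), (6, 1), (13, 4), (17, 39)] -> pick v17 -> 39
v18: WRITE c=2  (c history now [(2, 39), (7, 38), (8, 1), (9, 29), (10, 33), (11, 8), (14, 8), (15, 3), (16, 17), (18, 2)])
v19: WRITE a=1  (a history now [(1, 17), (5, 37), (6, 1), (13, 4), (17, 39), (19, 1)])
READ b @v11: history=[(3, 8), (4, 35), (12, 19)] -> pick v4 -> 35
v20: WRITE b=26  (b history now [(3, 8), (4, 35), (12, 19), (20, 26)])
v21: WRITE a=37  (a history now [(1, 17), (5, 37), (6, 1), (13, 4), (17, 39), (19, 1), (21, 37)])
READ c @v11: history=[(2, 39), (7, 38), (8, 1), (9, 29), (10, 33), (11, 8), (14, 8), (15, 3), (16, 17), (18, 2)] -> pick v11 -> 8
v22: WRITE c=2  (c history now [(2, 39), (7, 38), (8, 1), (9, 29), (10, 33), (11, 8), (14, 8), (15, 3), (16, 17), (18, 2), (22, 2)])
v23: WRITE c=29  (c history now [(2, 39), (7, 38), (8, 1), (9, 29), (10, 33), (11, 8), (14, 8), (15, 3), (16, 17), (18, 2), (22, 2), (23, 29)])
v24: WRITE c=20  (c history now [(2, 39), (7, 38), (8, 1), (9, 29), (10, 33), (11, 8), (14, 8), (15, 3), (16, 17), (18, 2), (22, 2), (23, 29), (24, 20)])
v25: WRITE b=22  (b history now [(3, 8), (4, 35), (12, 19), (20, 26), (25, 22)])
READ c @v20: history=[(2, 39), (7, 38), (8, 1), (9, 29), (10, 33), (11, 8), (14, 8), (15, 3), (16, 17), (18, 2), (22, 2), (23, 29), (24, 20)] -> pick v18 -> 2
v26: WRITE c=0  (c history now [(2, 39), (7, 38), (8, 1), (9, 29), (10, 33), (11, 8), (14, 8), (15, 3), (16, 17), (18, 2), (22, 2), (23, 29), (24, 20), (26, 0)])
v27: WRITE b=27  (b history now [(3, 8), (4, 35), (12, 19), (20, 26), (25, 22), (27, 27)])
v28: WRITE b=4  (b history now [(3, 8), (4, 35), (12, 19), (20, 26), (25, 22), (27, 27), (28, 4)])
Read results in order: ['35', '39', '38', '39', '35', '8', '2']
NONE count = 0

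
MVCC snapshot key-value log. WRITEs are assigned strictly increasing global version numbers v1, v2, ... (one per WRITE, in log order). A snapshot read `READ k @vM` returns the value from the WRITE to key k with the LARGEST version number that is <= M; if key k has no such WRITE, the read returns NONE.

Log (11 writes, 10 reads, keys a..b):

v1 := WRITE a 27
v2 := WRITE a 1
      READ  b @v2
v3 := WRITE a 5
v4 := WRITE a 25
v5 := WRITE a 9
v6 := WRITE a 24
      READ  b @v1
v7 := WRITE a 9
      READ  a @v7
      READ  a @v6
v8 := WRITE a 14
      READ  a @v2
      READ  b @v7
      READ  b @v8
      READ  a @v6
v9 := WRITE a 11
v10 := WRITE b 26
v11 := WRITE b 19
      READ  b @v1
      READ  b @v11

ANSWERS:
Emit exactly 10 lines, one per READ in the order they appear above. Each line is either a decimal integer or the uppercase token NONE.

v1: WRITE a=27  (a history now [(1, 27)])
v2: WRITE a=1  (a history now [(1, 27), (2, 1)])
READ b @v2: history=[] -> no version <= 2 -> NONE
v3: WRITE a=5  (a history now [(1, 27), (2, 1), (3, 5)])
v4: WRITE a=25  (a history now [(1, 27), (2, 1), (3, 5), (4, 25)])
v5: WRITE a=9  (a history now [(1, 27), (2, 1), (3, 5), (4, 25), (5, 9)])
v6: WRITE a=24  (a history now [(1, 27), (2, 1), (3, 5), (4, 25), (5, 9), (6, 24)])
READ b @v1: history=[] -> no version <= 1 -> NONE
v7: WRITE a=9  (a history now [(1, 27), (2, 1), (3, 5), (4, 25), (5, 9), (6, 24), (7, 9)])
READ a @v7: history=[(1, 27), (2, 1), (3, 5), (4, 25), (5, 9), (6, 24), (7, 9)] -> pick v7 -> 9
READ a @v6: history=[(1, 27), (2, 1), (3, 5), (4, 25), (5, 9), (6, 24), (7, 9)] -> pick v6 -> 24
v8: WRITE a=14  (a history now [(1, 27), (2, 1), (3, 5), (4, 25), (5, 9), (6, 24), (7, 9), (8, 14)])
READ a @v2: history=[(1, 27), (2, 1), (3, 5), (4, 25), (5, 9), (6, 24), (7, 9), (8, 14)] -> pick v2 -> 1
READ b @v7: history=[] -> no version <= 7 -> NONE
READ b @v8: history=[] -> no version <= 8 -> NONE
READ a @v6: history=[(1, 27), (2, 1), (3, 5), (4, 25), (5, 9), (6, 24), (7, 9), (8, 14)] -> pick v6 -> 24
v9: WRITE a=11  (a history now [(1, 27), (2, 1), (3, 5), (4, 25), (5, 9), (6, 24), (7, 9), (8, 14), (9, 11)])
v10: WRITE b=26  (b history now [(10, 26)])
v11: WRITE b=19  (b history now [(10, 26), (11, 19)])
READ b @v1: history=[(10, 26), (11, 19)] -> no version <= 1 -> NONE
READ b @v11: history=[(10, 26), (11, 19)] -> pick v11 -> 19

Answer: NONE
NONE
9
24
1
NONE
NONE
24
NONE
19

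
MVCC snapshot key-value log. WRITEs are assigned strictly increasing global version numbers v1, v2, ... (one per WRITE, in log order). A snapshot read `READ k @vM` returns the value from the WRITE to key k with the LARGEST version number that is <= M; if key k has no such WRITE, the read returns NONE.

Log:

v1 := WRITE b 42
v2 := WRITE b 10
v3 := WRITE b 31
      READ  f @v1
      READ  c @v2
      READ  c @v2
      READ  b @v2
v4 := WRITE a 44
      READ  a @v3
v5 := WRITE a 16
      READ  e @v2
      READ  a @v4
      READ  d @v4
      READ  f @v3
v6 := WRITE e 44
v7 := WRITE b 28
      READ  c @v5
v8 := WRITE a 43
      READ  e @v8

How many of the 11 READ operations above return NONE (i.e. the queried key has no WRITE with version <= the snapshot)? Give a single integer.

v1: WRITE b=42  (b history now [(1, 42)])
v2: WRITE b=10  (b history now [(1, 42), (2, 10)])
v3: WRITE b=31  (b history now [(1, 42), (2, 10), (3, 31)])
READ f @v1: history=[] -> no version <= 1 -> NONE
READ c @v2: history=[] -> no version <= 2 -> NONE
READ c @v2: history=[] -> no version <= 2 -> NONE
READ b @v2: history=[(1, 42), (2, 10), (3, 31)] -> pick v2 -> 10
v4: WRITE a=44  (a history now [(4, 44)])
READ a @v3: history=[(4, 44)] -> no version <= 3 -> NONE
v5: WRITE a=16  (a history now [(4, 44), (5, 16)])
READ e @v2: history=[] -> no version <= 2 -> NONE
READ a @v4: history=[(4, 44), (5, 16)] -> pick v4 -> 44
READ d @v4: history=[] -> no version <= 4 -> NONE
READ f @v3: history=[] -> no version <= 3 -> NONE
v6: WRITE e=44  (e history now [(6, 44)])
v7: WRITE b=28  (b history now [(1, 42), (2, 10), (3, 31), (7, 28)])
READ c @v5: history=[] -> no version <= 5 -> NONE
v8: WRITE a=43  (a history now [(4, 44), (5, 16), (8, 43)])
READ e @v8: history=[(6, 44)] -> pick v6 -> 44
Read results in order: ['NONE', 'NONE', 'NONE', '10', 'NONE', 'NONE', '44', 'NONE', 'NONE', 'NONE', '44']
NONE count = 8

Answer: 8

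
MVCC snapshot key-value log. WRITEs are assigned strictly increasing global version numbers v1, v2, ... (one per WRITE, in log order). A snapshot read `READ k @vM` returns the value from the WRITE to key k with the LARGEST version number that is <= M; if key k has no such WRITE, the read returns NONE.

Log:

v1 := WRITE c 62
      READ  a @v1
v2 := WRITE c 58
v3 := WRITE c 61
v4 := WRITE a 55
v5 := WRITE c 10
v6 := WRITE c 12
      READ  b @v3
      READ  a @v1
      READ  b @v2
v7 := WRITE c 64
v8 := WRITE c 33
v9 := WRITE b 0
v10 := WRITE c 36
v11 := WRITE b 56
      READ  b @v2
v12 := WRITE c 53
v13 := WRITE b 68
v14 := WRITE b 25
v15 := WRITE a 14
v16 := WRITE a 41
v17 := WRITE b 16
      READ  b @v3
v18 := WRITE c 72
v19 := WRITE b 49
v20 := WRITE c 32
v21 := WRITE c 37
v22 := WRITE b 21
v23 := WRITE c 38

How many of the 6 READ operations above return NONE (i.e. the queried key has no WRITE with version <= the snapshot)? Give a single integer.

Answer: 6

Derivation:
v1: WRITE c=62  (c history now [(1, 62)])
READ a @v1: history=[] -> no version <= 1 -> NONE
v2: WRITE c=58  (c history now [(1, 62), (2, 58)])
v3: WRITE c=61  (c history now [(1, 62), (2, 58), (3, 61)])
v4: WRITE a=55  (a history now [(4, 55)])
v5: WRITE c=10  (c history now [(1, 62), (2, 58), (3, 61), (5, 10)])
v6: WRITE c=12  (c history now [(1, 62), (2, 58), (3, 61), (5, 10), (6, 12)])
READ b @v3: history=[] -> no version <= 3 -> NONE
READ a @v1: history=[(4, 55)] -> no version <= 1 -> NONE
READ b @v2: history=[] -> no version <= 2 -> NONE
v7: WRITE c=64  (c history now [(1, 62), (2, 58), (3, 61), (5, 10), (6, 12), (7, 64)])
v8: WRITE c=33  (c history now [(1, 62), (2, 58), (3, 61), (5, 10), (6, 12), (7, 64), (8, 33)])
v9: WRITE b=0  (b history now [(9, 0)])
v10: WRITE c=36  (c history now [(1, 62), (2, 58), (3, 61), (5, 10), (6, 12), (7, 64), (8, 33), (10, 36)])
v11: WRITE b=56  (b history now [(9, 0), (11, 56)])
READ b @v2: history=[(9, 0), (11, 56)] -> no version <= 2 -> NONE
v12: WRITE c=53  (c history now [(1, 62), (2, 58), (3, 61), (5, 10), (6, 12), (7, 64), (8, 33), (10, 36), (12, 53)])
v13: WRITE b=68  (b history now [(9, 0), (11, 56), (13, 68)])
v14: WRITE b=25  (b history now [(9, 0), (11, 56), (13, 68), (14, 25)])
v15: WRITE a=14  (a history now [(4, 55), (15, 14)])
v16: WRITE a=41  (a history now [(4, 55), (15, 14), (16, 41)])
v17: WRITE b=16  (b history now [(9, 0), (11, 56), (13, 68), (14, 25), (17, 16)])
READ b @v3: history=[(9, 0), (11, 56), (13, 68), (14, 25), (17, 16)] -> no version <= 3 -> NONE
v18: WRITE c=72  (c history now [(1, 62), (2, 58), (3, 61), (5, 10), (6, 12), (7, 64), (8, 33), (10, 36), (12, 53), (18, 72)])
v19: WRITE b=49  (b history now [(9, 0), (11, 56), (13, 68), (14, 25), (17, 16), (19, 49)])
v20: WRITE c=32  (c history now [(1, 62), (2, 58), (3, 61), (5, 10), (6, 12), (7, 64), (8, 33), (10, 36), (12, 53), (18, 72), (20, 32)])
v21: WRITE c=37  (c history now [(1, 62), (2, 58), (3, 61), (5, 10), (6, 12), (7, 64), (8, 33), (10, 36), (12, 53), (18, 72), (20, 32), (21, 37)])
v22: WRITE b=21  (b history now [(9, 0), (11, 56), (13, 68), (14, 25), (17, 16), (19, 49), (22, 21)])
v23: WRITE c=38  (c history now [(1, 62), (2, 58), (3, 61), (5, 10), (6, 12), (7, 64), (8, 33), (10, 36), (12, 53), (18, 72), (20, 32), (21, 37), (23, 38)])
Read results in order: ['NONE', 'NONE', 'NONE', 'NONE', 'NONE', 'NONE']
NONE count = 6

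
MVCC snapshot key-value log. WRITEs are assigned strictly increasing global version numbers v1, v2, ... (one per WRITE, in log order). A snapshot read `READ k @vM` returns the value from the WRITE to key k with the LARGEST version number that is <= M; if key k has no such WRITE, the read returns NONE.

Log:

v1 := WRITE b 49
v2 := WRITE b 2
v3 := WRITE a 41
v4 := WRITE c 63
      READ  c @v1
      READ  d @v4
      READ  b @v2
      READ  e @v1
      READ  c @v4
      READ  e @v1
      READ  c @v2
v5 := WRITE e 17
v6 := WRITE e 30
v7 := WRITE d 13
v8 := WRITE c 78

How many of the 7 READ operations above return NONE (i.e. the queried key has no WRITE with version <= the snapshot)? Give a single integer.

v1: WRITE b=49  (b history now [(1, 49)])
v2: WRITE b=2  (b history now [(1, 49), (2, 2)])
v3: WRITE a=41  (a history now [(3, 41)])
v4: WRITE c=63  (c history now [(4, 63)])
READ c @v1: history=[(4, 63)] -> no version <= 1 -> NONE
READ d @v4: history=[] -> no version <= 4 -> NONE
READ b @v2: history=[(1, 49), (2, 2)] -> pick v2 -> 2
READ e @v1: history=[] -> no version <= 1 -> NONE
READ c @v4: history=[(4, 63)] -> pick v4 -> 63
READ e @v1: history=[] -> no version <= 1 -> NONE
READ c @v2: history=[(4, 63)] -> no version <= 2 -> NONE
v5: WRITE e=17  (e history now [(5, 17)])
v6: WRITE e=30  (e history now [(5, 17), (6, 30)])
v7: WRITE d=13  (d history now [(7, 13)])
v8: WRITE c=78  (c history now [(4, 63), (8, 78)])
Read results in order: ['NONE', 'NONE', '2', 'NONE', '63', 'NONE', 'NONE']
NONE count = 5

Answer: 5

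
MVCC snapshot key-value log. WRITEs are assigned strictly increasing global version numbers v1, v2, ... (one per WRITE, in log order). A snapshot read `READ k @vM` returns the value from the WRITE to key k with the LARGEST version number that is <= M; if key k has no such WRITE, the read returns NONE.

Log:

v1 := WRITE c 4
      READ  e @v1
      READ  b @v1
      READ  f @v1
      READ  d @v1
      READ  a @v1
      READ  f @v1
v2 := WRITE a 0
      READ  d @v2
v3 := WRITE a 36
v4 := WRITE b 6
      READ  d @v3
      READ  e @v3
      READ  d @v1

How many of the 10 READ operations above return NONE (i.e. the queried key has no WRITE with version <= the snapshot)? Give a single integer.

v1: WRITE c=4  (c history now [(1, 4)])
READ e @v1: history=[] -> no version <= 1 -> NONE
READ b @v1: history=[] -> no version <= 1 -> NONE
READ f @v1: history=[] -> no version <= 1 -> NONE
READ d @v1: history=[] -> no version <= 1 -> NONE
READ a @v1: history=[] -> no version <= 1 -> NONE
READ f @v1: history=[] -> no version <= 1 -> NONE
v2: WRITE a=0  (a history now [(2, 0)])
READ d @v2: history=[] -> no version <= 2 -> NONE
v3: WRITE a=36  (a history now [(2, 0), (3, 36)])
v4: WRITE b=6  (b history now [(4, 6)])
READ d @v3: history=[] -> no version <= 3 -> NONE
READ e @v3: history=[] -> no version <= 3 -> NONE
READ d @v1: history=[] -> no version <= 1 -> NONE
Read results in order: ['NONE', 'NONE', 'NONE', 'NONE', 'NONE', 'NONE', 'NONE', 'NONE', 'NONE', 'NONE']
NONE count = 10

Answer: 10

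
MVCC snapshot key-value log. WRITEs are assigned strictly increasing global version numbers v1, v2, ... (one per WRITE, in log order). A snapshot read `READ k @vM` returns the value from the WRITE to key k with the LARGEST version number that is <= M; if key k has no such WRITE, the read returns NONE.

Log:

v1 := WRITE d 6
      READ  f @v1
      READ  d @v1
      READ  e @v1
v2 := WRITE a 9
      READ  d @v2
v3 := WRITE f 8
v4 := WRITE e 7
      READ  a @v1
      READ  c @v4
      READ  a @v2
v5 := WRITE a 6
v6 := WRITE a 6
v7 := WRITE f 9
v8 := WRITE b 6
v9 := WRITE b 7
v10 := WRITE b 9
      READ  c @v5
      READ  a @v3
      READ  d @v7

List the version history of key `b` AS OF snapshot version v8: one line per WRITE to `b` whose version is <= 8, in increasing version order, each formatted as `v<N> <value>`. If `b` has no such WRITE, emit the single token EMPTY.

Scan writes for key=b with version <= 8:
  v1 WRITE d 6 -> skip
  v2 WRITE a 9 -> skip
  v3 WRITE f 8 -> skip
  v4 WRITE e 7 -> skip
  v5 WRITE a 6 -> skip
  v6 WRITE a 6 -> skip
  v7 WRITE f 9 -> skip
  v8 WRITE b 6 -> keep
  v9 WRITE b 7 -> drop (> snap)
  v10 WRITE b 9 -> drop (> snap)
Collected: [(8, 6)]

Answer: v8 6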